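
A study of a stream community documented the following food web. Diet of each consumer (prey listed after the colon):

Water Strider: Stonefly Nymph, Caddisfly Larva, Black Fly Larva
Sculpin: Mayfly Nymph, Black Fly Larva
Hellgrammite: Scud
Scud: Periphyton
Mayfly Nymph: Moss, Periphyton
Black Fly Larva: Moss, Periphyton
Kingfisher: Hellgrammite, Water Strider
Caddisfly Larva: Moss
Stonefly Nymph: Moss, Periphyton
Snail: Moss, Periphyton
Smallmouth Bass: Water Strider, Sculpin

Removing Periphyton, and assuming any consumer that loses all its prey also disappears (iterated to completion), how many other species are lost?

2

Remove Periphyton.
Round 1: Scud (all prey gone) → extinct.
Round 2: Hellgrammite (all prey gone) → extinct.
No further losses. Total secondary extinctions: 2.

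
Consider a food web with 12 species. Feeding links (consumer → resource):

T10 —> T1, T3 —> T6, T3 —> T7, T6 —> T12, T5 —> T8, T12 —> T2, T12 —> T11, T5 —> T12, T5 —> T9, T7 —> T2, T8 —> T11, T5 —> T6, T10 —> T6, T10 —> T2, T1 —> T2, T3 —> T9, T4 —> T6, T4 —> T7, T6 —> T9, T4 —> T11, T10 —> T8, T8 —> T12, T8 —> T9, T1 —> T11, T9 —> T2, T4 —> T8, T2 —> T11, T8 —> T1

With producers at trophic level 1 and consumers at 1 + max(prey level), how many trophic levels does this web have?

5

Producers (level 1): T11.
T11 → T2 → T9 → T6 → T4 gives T4 level 5.
No species has a prey at level 5, so no species reaches level 6.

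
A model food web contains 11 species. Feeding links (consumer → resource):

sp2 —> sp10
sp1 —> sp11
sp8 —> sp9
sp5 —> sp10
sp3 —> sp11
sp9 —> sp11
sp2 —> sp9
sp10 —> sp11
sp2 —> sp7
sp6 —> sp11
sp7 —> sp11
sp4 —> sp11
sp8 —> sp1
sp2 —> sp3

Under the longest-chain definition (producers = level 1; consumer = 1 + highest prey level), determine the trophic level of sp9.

sp11 is a producer → level 1.
sp9 eats sp11 → level 2.

Trophic level 2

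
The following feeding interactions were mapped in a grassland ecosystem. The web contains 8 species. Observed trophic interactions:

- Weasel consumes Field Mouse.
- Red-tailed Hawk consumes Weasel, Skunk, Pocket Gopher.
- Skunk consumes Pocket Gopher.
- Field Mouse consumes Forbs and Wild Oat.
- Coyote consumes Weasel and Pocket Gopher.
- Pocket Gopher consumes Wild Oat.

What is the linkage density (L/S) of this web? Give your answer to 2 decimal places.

There are L = 10 links among S = 8 species.
L/S = 10/8 = 1.2500 ≈ 1.25.

L/S = 1.25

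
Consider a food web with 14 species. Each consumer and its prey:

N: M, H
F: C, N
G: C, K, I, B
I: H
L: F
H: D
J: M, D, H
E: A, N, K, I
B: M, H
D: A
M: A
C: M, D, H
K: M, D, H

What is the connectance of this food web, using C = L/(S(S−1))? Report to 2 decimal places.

The web has S = 14 species and L = 28 feeding links.
C = L / (S(S−1)) = 28 / 182 = 0.1538 ≈ 0.15.

C = 0.15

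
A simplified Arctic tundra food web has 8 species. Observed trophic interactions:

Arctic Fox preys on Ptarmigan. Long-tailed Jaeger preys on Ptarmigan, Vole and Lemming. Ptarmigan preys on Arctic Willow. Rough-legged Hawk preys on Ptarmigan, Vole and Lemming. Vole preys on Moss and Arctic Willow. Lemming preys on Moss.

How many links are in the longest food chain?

One longest chain: Arctic Willow → Ptarmigan → Arctic Fox.
It has 3 species and 2 links.

2 links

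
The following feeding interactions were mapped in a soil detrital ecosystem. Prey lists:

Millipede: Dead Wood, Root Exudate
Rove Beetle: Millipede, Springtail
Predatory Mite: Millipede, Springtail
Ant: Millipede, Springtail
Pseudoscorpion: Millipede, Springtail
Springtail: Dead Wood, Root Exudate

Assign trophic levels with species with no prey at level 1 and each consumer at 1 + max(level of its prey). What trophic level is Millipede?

Trophic level 2

Dead Wood has no prey (basal) → level 1.
Millipede eats Dead Wood (level 1); other prey at levels: Root Exudate 1 → level 2.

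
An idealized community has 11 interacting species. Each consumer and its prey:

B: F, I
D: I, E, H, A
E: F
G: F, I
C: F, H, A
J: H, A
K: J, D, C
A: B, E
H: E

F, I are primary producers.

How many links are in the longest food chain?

One longest chain: F → E → H → D → K.
It has 5 species and 4 links.

4 links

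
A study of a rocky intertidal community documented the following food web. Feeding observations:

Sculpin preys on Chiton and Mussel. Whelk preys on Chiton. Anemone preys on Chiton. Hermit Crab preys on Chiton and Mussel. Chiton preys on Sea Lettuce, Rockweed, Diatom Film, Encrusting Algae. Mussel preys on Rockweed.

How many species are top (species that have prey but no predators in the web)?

Top species (has prey, but nothing eats it): Hermit Crab, Whelk, Anemone, Sculpin.
Count: 4.

4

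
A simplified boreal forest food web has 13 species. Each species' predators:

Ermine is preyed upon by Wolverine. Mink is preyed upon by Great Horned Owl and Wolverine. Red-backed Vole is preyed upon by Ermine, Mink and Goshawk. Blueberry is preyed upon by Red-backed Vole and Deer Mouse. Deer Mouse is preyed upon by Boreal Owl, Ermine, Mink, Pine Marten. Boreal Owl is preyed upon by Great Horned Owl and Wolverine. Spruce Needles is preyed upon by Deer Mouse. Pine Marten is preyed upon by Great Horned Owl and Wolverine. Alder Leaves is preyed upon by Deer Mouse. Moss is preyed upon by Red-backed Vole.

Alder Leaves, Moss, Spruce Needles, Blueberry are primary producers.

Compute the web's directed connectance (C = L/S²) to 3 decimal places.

C = 0.112

The web has S = 13 species and L = 19 feeding links.
C = L / S² = 19 / 169 = 0.1124 ≈ 0.112.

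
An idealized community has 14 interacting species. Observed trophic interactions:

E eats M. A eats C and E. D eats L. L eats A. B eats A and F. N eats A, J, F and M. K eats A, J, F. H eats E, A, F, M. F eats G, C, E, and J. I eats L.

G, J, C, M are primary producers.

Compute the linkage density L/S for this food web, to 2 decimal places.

L/S = 1.64

There are L = 23 links among S = 14 species.
L/S = 23/14 = 1.6429 ≈ 1.64.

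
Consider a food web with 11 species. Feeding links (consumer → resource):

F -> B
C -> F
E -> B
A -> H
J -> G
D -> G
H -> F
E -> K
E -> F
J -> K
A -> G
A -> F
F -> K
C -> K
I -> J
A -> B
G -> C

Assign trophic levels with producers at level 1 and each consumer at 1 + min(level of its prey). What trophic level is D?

K is a producer → level 1.
C eats K → level 2.
G eats C → level 3.
D eats G → level 4.
No prey of D is below level 3, so 4 is the minimum.

Trophic level 4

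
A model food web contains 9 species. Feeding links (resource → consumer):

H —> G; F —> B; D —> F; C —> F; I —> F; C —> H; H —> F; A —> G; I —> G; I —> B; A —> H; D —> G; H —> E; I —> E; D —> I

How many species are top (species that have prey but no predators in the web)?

3

Top species (has prey, but nothing eats it): E, G, B.
Count: 3.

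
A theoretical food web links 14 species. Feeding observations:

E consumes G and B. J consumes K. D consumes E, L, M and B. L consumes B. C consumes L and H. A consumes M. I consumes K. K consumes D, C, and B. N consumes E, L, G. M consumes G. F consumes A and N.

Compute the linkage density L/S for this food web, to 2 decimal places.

L/S = 1.50

There are L = 21 links among S = 14 species.
L/S = 21/14 = 1.5000 ≈ 1.50.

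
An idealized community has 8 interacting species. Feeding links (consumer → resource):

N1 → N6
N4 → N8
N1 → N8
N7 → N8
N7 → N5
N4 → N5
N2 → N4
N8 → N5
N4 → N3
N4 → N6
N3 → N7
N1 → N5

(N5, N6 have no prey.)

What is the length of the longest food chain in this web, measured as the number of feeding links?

One longest chain: N5 → N8 → N7 → N3 → N4 → N2.
It has 6 species and 5 links.

5 links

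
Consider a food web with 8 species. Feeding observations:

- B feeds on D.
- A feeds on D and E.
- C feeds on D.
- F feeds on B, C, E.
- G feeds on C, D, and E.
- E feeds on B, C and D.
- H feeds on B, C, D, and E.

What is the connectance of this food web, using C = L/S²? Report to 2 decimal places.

C = 0.27

The web has S = 8 species and L = 17 feeding links.
C = L / S² = 17 / 64 = 0.2656 ≈ 0.27.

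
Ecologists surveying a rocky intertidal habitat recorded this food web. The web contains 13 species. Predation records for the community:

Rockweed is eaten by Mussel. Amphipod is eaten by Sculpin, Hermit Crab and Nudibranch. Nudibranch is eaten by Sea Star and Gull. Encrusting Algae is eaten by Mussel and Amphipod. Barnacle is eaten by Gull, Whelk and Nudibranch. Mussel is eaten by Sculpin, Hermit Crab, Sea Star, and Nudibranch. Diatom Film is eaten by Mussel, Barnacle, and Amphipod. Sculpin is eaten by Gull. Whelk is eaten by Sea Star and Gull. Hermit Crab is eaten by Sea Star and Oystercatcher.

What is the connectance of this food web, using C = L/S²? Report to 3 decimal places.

C = 0.136

The web has S = 13 species and L = 23 feeding links.
C = L / S² = 23 / 169 = 0.1361 ≈ 0.136.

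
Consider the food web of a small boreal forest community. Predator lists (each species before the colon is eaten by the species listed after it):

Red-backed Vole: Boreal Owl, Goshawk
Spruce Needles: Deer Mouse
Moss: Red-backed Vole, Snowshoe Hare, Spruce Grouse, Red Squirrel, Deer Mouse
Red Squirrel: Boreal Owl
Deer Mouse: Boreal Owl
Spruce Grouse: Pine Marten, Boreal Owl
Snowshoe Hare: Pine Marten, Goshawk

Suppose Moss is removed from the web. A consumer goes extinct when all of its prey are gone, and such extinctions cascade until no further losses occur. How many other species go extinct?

6

Remove Moss.
Round 1: Red-backed Vole (all prey gone), Snowshoe Hare (all prey gone), Spruce Grouse (all prey gone), Red Squirrel (all prey gone) → extinct.
Round 2: Pine Marten (all prey gone), Goshawk (all prey gone) → extinct.
No further losses. Total secondary extinctions: 6.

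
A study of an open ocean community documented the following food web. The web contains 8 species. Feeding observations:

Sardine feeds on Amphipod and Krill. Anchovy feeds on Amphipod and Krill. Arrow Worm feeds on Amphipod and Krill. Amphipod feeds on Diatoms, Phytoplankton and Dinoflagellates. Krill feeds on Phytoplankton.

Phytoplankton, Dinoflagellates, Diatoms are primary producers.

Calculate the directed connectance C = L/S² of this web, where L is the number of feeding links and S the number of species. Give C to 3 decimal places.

C = 0.156

The web has S = 8 species and L = 10 feeding links.
C = L / S² = 10 / 64 = 0.1562 ≈ 0.156.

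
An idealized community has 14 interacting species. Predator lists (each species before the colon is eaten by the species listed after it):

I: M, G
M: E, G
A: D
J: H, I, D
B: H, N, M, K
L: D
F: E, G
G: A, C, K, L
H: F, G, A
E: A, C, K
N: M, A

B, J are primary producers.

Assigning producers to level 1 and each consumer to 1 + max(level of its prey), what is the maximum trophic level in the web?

Producers (level 1): B, J.
J → I → M → G → A → D gives D level 6.
No species has a prey at level 6, so no species reaches level 7.

6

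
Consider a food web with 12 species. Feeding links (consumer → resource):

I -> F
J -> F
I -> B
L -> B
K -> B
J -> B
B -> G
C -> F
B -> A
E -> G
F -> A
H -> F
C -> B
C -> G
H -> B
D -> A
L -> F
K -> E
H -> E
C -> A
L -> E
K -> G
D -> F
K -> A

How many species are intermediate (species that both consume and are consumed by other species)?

3

Intermediate species (has both prey and predators): B, F, E.
Count: 3.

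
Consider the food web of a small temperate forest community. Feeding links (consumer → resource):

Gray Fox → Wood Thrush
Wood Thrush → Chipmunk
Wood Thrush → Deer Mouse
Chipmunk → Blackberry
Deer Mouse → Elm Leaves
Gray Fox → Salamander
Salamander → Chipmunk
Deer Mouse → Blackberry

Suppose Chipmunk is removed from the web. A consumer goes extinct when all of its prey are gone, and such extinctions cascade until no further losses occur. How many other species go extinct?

Remove Chipmunk.
Round 1: Salamander (all prey gone) → extinct.
No further losses. Total secondary extinctions: 1.

1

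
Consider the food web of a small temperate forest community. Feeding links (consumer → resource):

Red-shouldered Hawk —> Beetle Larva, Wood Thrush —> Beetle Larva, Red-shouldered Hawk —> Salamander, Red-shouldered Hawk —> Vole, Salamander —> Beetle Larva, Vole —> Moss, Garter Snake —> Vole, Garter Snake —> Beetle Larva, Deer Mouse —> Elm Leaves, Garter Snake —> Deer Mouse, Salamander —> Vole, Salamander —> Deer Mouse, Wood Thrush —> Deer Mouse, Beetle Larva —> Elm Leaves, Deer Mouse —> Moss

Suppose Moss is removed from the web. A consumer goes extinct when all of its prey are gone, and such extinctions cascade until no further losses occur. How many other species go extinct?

Remove Moss.
Round 1: Vole (all prey gone) → extinct.
No further losses. Total secondary extinctions: 1.

1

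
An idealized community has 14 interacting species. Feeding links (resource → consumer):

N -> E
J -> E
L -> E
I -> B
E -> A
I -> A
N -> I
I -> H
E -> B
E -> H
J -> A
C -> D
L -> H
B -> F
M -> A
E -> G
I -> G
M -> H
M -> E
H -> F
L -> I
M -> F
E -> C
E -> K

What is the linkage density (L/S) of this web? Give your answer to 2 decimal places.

There are L = 24 links among S = 14 species.
L/S = 24/14 = 1.7143 ≈ 1.71.

L/S = 1.71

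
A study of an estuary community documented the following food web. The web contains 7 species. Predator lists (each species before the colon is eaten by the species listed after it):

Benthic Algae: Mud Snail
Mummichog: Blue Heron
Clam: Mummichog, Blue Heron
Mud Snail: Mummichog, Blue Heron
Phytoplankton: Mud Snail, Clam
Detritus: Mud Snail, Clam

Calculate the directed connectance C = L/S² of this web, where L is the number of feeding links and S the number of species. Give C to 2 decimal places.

The web has S = 7 species and L = 10 feeding links.
C = L / S² = 10 / 49 = 0.2041 ≈ 0.20.

C = 0.20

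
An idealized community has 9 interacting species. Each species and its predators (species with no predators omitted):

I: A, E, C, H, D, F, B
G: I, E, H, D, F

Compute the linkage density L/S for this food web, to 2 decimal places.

There are L = 12 links among S = 9 species.
L/S = 12/9 = 1.3333 ≈ 1.33.

L/S = 1.33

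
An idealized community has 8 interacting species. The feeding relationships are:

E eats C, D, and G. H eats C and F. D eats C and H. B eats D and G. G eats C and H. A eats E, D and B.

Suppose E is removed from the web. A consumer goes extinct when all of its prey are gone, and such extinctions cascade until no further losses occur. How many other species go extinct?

Remove E.
Every predator of it retains at least one other prey: A still has D, B.
No consumer loses all prey, so no secondary extinctions occur.

0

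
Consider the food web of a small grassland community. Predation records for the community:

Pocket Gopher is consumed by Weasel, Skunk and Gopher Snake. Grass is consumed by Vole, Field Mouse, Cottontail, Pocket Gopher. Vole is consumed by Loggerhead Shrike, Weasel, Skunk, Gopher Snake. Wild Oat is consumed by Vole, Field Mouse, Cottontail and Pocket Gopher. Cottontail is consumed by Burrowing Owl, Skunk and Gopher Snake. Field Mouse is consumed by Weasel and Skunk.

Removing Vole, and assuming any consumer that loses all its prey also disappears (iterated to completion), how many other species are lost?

1

Remove Vole.
Round 1: Loggerhead Shrike (all prey gone) → extinct.
No further losses. Total secondary extinctions: 1.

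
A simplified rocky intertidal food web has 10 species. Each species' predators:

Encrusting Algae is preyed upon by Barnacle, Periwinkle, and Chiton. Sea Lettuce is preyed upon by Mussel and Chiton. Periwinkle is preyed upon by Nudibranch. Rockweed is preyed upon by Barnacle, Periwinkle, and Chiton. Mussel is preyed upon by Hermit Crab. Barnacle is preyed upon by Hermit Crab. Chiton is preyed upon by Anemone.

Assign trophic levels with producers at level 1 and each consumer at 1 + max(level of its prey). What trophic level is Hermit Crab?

Sea Lettuce is a producer → level 1.
Mussel eats Sea Lettuce → level 2.
Hermit Crab eats Mussel (level 2); other prey at levels: Barnacle 2 → level 3.

Trophic level 3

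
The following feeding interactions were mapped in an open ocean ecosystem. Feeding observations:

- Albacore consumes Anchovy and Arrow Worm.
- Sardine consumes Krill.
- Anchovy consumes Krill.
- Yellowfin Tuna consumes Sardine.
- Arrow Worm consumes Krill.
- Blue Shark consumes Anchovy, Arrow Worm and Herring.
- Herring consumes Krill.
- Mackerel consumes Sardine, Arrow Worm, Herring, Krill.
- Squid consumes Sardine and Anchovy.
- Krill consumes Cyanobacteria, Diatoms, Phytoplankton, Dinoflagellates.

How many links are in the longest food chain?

One longest chain: Cyanobacteria → Krill → Sardine → Yellowfin Tuna.
It has 4 species and 3 links.

3 links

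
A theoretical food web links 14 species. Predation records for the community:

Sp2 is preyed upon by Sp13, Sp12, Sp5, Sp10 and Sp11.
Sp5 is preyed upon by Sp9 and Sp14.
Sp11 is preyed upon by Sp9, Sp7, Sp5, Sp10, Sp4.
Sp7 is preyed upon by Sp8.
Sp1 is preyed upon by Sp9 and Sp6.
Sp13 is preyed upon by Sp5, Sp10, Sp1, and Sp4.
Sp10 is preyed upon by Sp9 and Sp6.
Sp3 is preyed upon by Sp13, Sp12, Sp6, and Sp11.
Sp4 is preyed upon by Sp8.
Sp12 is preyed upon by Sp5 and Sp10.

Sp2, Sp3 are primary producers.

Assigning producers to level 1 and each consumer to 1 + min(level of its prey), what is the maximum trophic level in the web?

4

Producers (level 1): Sp2, Sp3.
Following each consumer down to its lowest-level prey: Sp2 → Sp11 → Sp4 → Sp8 (levels 1 through 4).
All prey of Sp8 (Sp4 3, Sp7 3) are at level 3 or above, so Sp8 is at level 1 + 3 = 4.
Every consumer has at least one prey at level 3 or below, so none exceeds level 4.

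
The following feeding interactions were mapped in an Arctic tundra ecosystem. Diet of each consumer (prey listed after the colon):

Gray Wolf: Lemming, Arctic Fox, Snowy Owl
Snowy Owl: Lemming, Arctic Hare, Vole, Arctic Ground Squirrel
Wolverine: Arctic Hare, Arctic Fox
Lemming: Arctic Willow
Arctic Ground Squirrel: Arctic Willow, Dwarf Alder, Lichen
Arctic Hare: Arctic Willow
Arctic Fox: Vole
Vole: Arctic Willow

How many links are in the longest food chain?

One longest chain: Arctic Willow → Lemming → Snowy Owl → Gray Wolf.
It has 4 species and 3 links.

3 links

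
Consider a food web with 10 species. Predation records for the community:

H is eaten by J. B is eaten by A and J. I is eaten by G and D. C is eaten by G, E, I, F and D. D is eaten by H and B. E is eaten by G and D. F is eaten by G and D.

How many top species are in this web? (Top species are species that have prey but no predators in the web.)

3

Top species (has prey, but nothing eats it): G, A, J.
Count: 3.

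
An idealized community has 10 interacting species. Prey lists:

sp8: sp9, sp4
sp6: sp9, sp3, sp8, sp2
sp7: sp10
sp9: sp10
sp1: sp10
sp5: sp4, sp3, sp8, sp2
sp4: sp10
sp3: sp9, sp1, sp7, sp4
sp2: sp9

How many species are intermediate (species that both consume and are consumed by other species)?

Intermediate species (has both prey and predators): sp9, sp1, sp7, sp4, sp3, sp8, sp2.
Count: 7.

7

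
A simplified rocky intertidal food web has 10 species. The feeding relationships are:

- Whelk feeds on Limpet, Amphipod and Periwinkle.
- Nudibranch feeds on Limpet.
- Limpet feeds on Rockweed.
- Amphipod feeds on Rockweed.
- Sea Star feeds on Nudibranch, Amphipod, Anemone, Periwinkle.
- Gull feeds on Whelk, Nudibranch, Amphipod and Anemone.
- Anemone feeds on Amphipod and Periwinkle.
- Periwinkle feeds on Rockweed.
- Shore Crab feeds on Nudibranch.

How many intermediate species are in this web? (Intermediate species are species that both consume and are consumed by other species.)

Intermediate species (has both prey and predators): Amphipod, Periwinkle, Limpet, Nudibranch, Anemone, Whelk.
Count: 6.

6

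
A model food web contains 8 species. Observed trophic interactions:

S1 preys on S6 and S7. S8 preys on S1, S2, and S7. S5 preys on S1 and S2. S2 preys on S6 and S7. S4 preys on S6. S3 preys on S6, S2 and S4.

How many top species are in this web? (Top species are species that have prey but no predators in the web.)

Top species (has prey, but nothing eats it): S5, S8, S3.
Count: 3.

3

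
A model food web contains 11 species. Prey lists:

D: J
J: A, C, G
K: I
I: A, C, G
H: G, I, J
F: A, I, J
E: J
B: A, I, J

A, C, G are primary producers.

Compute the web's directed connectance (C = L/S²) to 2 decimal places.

The web has S = 11 species and L = 18 feeding links.
C = L / S² = 18 / 121 = 0.1488 ≈ 0.15.

C = 0.15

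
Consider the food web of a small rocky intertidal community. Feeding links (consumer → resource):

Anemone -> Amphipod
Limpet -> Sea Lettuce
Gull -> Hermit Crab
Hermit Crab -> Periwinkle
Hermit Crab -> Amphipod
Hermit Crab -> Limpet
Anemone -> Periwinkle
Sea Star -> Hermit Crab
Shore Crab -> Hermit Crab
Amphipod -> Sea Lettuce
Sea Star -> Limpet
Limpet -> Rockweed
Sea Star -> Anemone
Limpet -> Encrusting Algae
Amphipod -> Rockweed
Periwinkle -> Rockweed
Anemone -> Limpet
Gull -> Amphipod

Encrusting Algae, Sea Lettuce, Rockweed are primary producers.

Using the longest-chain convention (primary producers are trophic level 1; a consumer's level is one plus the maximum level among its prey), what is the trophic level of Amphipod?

Sea Lettuce is a producer → level 1.
Amphipod eats Sea Lettuce (level 1); other prey at levels: Rockweed 1 → level 2.

Trophic level 2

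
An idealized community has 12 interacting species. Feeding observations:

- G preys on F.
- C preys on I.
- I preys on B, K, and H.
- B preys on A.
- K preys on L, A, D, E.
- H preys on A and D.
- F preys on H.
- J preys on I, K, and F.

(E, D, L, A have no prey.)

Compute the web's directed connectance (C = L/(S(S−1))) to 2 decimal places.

The web has S = 12 species and L = 16 feeding links.
C = L / (S(S−1)) = 16 / 132 = 0.1212 ≈ 0.12.

C = 0.12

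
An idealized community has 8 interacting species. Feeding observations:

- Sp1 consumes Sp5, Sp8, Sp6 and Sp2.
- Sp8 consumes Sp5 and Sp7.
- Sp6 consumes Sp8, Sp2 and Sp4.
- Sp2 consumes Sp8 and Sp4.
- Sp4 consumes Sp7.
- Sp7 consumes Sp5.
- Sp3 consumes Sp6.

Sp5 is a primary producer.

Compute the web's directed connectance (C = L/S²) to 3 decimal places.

C = 0.219

The web has S = 8 species and L = 14 feeding links.
C = L / S² = 14 / 64 = 0.2188 ≈ 0.219.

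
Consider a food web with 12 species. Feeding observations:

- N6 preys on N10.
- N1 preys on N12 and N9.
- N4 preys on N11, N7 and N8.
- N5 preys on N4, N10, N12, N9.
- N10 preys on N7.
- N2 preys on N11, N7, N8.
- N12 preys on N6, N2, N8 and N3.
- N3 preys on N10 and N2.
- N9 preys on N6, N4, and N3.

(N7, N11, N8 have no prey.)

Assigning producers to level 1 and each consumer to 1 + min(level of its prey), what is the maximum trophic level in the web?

3

Producers (level 1): N7, N11, N8.
Following each consumer down to its lowest-level prey: N7 → N4 → N9 (levels 1 through 3).
All prey of N9 (N4 2, N6 3, N3 3) are at level 2 or above, so N9 is at level 1 + 2 = 3.
Every consumer has at least one prey at level 2 or below, so none exceeds level 3.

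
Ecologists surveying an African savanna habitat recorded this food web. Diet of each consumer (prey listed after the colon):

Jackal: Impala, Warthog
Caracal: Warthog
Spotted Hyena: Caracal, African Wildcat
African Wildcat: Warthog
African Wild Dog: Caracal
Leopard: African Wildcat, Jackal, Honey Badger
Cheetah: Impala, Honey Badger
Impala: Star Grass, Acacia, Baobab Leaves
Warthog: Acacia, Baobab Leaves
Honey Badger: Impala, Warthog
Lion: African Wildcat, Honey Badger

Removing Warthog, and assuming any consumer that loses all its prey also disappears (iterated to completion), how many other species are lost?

4

Remove Warthog.
Round 1: Caracal (all prey gone), African Wildcat (all prey gone) → extinct.
Round 2: Spotted Hyena (all prey gone), African Wild Dog (all prey gone) → extinct.
No further losses. Total secondary extinctions: 4.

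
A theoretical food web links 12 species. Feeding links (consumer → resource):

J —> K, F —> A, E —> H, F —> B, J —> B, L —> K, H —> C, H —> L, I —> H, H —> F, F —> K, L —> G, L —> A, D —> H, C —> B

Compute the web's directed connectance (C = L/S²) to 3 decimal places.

C = 0.104

The web has S = 12 species and L = 15 feeding links.
C = L / S² = 15 / 144 = 0.1042 ≈ 0.104.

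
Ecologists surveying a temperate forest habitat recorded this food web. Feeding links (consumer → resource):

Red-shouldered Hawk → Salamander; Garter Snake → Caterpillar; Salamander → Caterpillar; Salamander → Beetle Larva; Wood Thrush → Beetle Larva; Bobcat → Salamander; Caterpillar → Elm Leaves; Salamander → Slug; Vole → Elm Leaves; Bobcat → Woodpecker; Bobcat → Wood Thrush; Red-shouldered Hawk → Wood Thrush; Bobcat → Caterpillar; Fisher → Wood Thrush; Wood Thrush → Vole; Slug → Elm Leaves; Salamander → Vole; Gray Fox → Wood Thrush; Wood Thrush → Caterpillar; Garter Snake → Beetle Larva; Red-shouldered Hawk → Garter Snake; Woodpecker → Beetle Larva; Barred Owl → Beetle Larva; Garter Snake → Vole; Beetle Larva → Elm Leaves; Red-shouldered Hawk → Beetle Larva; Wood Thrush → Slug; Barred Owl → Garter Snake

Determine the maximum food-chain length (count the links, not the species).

3 links

One longest chain: Elm Leaves → Vole → Salamander → Red-shouldered Hawk.
It has 4 species and 3 links.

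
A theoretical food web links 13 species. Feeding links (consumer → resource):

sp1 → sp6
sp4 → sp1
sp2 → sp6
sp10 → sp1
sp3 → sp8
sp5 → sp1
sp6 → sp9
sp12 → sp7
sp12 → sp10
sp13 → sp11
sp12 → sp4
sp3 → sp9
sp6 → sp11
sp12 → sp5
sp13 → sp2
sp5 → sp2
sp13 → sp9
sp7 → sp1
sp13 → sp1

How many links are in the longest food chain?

4 links

One longest chain: sp11 → sp6 → sp1 → sp7 → sp12.
It has 5 species and 4 links.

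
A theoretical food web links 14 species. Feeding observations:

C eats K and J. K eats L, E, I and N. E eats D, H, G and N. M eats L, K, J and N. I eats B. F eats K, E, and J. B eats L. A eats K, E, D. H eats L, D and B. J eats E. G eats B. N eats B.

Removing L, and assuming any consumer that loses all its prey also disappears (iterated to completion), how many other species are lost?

4

Remove L.
Round 1: B (all prey gone) → extinct.
Round 2: G (all prey gone), I (all prey gone), N (all prey gone) → extinct.
No further losses. Total secondary extinctions: 4.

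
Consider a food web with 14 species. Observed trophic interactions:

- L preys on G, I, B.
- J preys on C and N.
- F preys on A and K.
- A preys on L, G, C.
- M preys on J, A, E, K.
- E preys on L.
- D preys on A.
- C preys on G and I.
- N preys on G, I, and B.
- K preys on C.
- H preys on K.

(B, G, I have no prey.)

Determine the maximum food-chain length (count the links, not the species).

One longest chain: B → L → A → D.
It has 4 species and 3 links.

3 links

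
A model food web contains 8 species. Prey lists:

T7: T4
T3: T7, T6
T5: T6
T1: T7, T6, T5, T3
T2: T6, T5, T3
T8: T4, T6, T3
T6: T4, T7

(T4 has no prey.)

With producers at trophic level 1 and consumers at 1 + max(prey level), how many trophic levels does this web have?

5

Producers (level 1): T4.
T4 → T7 → T6 → T3 → T8 gives T8 level 5.
No species has a prey at level 5, so no species reaches level 6.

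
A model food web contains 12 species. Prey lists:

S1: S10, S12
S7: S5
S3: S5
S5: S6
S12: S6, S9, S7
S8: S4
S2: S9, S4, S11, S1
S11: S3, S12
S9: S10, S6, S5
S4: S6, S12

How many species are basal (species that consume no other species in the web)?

2

Basal species (no prey listed): S10, S6.
Count: 2.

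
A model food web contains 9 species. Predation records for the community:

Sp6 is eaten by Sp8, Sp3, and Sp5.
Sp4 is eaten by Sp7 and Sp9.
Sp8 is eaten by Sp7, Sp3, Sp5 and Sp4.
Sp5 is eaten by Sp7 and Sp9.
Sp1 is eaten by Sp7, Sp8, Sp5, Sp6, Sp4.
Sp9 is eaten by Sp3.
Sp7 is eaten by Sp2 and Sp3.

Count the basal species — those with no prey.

Basal species (no prey listed): Sp1.
Count: 1.

1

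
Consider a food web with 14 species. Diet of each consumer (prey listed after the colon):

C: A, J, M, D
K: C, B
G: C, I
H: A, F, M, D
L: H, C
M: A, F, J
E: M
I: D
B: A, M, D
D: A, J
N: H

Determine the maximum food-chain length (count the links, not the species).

One longest chain: A → D → I → G.
It has 4 species and 3 links.

3 links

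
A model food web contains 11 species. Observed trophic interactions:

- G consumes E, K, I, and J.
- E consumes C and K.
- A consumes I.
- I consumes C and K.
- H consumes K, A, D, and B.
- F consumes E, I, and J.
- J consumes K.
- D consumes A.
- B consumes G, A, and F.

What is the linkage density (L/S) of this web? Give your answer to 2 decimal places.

There are L = 21 links among S = 11 species.
L/S = 21/11 = 1.9091 ≈ 1.91.

L/S = 1.91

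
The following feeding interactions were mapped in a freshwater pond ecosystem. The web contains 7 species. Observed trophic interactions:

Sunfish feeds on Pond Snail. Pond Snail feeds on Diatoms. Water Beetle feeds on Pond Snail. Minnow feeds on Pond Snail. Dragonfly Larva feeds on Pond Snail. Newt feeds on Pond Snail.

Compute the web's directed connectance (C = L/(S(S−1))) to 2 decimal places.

The web has S = 7 species and L = 6 feeding links.
C = L / (S(S−1)) = 6 / 42 = 0.1429 ≈ 0.14.

C = 0.14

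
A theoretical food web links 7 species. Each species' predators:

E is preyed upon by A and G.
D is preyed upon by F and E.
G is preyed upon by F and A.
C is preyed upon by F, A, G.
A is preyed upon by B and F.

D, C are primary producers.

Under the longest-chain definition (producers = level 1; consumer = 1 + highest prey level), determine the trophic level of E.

D is a producer → level 1.
E eats D → level 2.

Trophic level 2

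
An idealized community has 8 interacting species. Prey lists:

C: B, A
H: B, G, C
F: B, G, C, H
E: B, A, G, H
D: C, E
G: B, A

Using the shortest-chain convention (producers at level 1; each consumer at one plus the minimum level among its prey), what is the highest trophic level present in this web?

3

Producers (level 1): B, A.
Following each consumer down to its lowest-level prey: B → C → D (levels 1 through 3).
All prey of D (C 2, E 2) are at level 2 or above, so D is at level 1 + 2 = 3.
Every consumer has at least one prey at level 2 or below, so none exceeds level 3.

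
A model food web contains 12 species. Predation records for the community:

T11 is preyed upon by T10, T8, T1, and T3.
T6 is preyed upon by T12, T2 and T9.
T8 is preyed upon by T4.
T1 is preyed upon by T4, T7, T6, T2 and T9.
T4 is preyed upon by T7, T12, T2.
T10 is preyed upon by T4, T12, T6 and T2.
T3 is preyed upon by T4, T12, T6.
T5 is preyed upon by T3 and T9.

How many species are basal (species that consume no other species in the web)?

Basal species (no prey listed): T11, T5.
Count: 2.

2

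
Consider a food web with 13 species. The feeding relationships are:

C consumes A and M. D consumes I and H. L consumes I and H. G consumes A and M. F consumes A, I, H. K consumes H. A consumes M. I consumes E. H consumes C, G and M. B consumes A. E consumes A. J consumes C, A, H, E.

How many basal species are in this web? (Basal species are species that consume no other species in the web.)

1

Basal species (no prey listed): M.
Count: 1.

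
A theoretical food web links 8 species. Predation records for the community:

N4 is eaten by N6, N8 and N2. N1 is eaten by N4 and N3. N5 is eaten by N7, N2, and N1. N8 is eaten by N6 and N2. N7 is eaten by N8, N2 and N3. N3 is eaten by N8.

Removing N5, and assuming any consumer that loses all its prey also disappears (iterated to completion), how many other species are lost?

Remove N5.
Round 1: N7 (all prey gone), N1 (all prey gone) → extinct.
Round 2: N3 (all prey gone), N4 (all prey gone) → extinct.
Round 3: N8 (all prey gone) → extinct.
Round 4: N6 (all prey gone), N2 (all prey gone) → extinct.
No further losses. Total secondary extinctions: 7.

7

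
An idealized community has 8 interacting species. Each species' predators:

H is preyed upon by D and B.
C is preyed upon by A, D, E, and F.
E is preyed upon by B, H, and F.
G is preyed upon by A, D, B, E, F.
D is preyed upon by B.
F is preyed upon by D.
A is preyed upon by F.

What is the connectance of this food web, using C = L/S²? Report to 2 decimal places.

C = 0.27

The web has S = 8 species and L = 17 feeding links.
C = L / S² = 17 / 64 = 0.2656 ≈ 0.27.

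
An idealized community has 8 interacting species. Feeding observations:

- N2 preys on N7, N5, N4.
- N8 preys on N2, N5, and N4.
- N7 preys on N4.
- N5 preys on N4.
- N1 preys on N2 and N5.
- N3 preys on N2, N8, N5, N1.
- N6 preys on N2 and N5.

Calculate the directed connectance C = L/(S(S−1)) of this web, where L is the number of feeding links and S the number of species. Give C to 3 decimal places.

C = 0.286

The web has S = 8 species and L = 16 feeding links.
C = L / (S(S−1)) = 16 / 56 = 0.2857 ≈ 0.286.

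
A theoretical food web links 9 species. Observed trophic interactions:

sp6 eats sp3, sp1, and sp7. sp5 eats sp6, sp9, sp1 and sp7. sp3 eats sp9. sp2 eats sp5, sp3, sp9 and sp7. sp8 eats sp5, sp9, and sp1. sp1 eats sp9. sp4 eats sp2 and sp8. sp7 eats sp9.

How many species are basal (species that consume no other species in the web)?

1

Basal species (no prey listed): sp9.
Count: 1.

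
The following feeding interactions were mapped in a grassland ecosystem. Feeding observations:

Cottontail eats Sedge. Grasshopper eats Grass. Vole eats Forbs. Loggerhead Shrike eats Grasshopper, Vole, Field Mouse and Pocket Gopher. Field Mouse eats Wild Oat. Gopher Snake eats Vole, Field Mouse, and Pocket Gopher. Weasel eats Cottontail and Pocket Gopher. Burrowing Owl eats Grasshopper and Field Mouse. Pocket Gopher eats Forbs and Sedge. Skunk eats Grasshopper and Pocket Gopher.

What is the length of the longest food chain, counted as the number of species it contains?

3 species

One longest chain: Grass → Grasshopper → Burrowing Owl.
It has 3 species and 2 links.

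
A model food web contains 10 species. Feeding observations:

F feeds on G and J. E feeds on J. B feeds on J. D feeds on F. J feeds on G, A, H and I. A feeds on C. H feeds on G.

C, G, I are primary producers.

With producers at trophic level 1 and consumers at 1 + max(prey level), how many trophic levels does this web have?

5

Producers (level 1): C, G, I.
G → H → J → F → D gives D level 5.
No species has a prey at level 5, so no species reaches level 6.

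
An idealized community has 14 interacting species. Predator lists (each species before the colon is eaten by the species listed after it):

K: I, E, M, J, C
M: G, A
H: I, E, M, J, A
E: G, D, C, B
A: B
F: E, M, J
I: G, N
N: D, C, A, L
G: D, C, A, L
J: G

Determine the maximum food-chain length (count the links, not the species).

One longest chain: H → I → N → A → B.
It has 5 species and 4 links.

4 links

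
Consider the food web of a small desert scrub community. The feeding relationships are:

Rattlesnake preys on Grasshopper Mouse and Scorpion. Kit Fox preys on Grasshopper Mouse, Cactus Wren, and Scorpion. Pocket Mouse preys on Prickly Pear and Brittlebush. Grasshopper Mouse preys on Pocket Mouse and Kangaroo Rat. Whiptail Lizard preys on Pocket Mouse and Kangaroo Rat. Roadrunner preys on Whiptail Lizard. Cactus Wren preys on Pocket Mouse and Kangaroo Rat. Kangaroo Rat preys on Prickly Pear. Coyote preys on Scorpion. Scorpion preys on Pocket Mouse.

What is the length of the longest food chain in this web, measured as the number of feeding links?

3 links

One longest chain: Prickly Pear → Pocket Mouse → Scorpion → Coyote.
It has 4 species and 3 links.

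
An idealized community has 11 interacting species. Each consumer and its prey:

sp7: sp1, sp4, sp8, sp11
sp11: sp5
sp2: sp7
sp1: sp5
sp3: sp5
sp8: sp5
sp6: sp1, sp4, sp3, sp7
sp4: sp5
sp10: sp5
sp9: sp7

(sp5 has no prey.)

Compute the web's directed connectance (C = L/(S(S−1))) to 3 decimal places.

C = 0.145

The web has S = 11 species and L = 16 feeding links.
C = L / (S(S−1)) = 16 / 110 = 0.1455 ≈ 0.145.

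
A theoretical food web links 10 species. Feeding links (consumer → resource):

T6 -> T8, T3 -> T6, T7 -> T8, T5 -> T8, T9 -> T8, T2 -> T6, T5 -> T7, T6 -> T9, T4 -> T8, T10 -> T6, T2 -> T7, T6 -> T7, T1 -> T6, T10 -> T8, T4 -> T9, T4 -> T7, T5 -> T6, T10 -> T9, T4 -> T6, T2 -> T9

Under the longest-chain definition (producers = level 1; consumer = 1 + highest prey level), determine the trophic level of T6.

T8 is a producer → level 1.
T7 eats T8 → level 2.
T6 eats T7 (level 2); other prey at levels: T8 1, T9 2 → level 3.

Trophic level 3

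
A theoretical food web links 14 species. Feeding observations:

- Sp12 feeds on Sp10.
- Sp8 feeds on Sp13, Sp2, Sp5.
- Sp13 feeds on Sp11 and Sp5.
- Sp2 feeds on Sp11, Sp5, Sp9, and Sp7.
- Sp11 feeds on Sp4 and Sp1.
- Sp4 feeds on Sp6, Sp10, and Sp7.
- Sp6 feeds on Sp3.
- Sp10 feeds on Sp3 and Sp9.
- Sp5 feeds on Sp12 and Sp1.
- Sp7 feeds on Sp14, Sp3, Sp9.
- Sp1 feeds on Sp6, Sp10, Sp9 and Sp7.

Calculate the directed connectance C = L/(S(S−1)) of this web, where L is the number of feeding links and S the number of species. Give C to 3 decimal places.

C = 0.148

The web has S = 14 species and L = 27 feeding links.
C = L / (S(S−1)) = 27 / 182 = 0.1484 ≈ 0.148.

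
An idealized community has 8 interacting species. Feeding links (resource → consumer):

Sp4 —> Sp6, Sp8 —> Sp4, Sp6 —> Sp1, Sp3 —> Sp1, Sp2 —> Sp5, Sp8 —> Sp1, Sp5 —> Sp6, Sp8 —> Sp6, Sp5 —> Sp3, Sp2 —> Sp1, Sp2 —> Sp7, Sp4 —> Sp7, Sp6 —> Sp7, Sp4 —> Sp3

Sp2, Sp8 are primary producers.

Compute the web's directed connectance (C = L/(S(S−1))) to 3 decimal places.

C = 0.250

The web has S = 8 species and L = 14 feeding links.
C = L / (S(S−1)) = 14 / 56 = 0.2500 ≈ 0.250.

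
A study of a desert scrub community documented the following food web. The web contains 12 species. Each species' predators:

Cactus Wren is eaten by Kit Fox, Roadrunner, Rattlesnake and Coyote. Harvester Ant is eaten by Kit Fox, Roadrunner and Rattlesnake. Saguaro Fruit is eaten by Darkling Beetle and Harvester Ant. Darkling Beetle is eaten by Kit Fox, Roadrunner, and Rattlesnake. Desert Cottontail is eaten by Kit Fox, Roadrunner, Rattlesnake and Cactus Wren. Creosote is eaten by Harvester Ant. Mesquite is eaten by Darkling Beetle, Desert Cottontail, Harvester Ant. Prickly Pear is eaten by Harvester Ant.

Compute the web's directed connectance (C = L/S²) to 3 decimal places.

The web has S = 12 species and L = 21 feeding links.
C = L / S² = 21 / 144 = 0.1458 ≈ 0.146.

C = 0.146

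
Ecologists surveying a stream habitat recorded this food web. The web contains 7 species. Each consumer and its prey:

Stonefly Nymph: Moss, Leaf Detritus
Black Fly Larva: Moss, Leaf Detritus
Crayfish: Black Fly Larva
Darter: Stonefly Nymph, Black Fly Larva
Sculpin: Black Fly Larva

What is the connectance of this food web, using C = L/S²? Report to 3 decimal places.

The web has S = 7 species and L = 8 feeding links.
C = L / S² = 8 / 49 = 0.1633 ≈ 0.163.

C = 0.163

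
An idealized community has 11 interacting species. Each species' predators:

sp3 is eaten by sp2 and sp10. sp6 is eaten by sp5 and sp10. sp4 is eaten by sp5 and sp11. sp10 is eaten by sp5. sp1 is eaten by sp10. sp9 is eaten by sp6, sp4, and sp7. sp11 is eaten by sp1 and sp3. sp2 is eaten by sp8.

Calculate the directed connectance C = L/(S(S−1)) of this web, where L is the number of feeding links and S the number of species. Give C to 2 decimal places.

C = 0.13

The web has S = 11 species and L = 14 feeding links.
C = L / (S(S−1)) = 14 / 110 = 0.1273 ≈ 0.13.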